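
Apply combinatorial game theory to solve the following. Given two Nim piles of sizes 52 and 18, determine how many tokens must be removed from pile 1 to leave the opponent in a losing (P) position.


Piles: 52 and 18
Current XOR: 52 XOR 18 = 38 (non-zero, so this is an N-position).
To make the XOR zero, we need to find a move that balances the piles.
For pile 1 (size 52): target = 52 XOR 38 = 18
We reduce pile 1 from 52 to 18.
Tokens removed: 52 - 18 = 34
Verification: 18 XOR 18 = 0

34


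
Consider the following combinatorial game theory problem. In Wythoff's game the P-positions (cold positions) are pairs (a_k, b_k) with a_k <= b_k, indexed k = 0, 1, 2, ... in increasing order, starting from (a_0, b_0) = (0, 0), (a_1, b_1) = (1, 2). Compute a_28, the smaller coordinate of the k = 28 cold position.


By Wythoff's theorem, a_k = floor(k * phi) and b_k = floor(k * phi^2) = a_k + k, where phi = (1 + sqrt(5))/2 is the golden ratio.
phi = (1 + sqrt(5))/2 = 1.618034
k = 28
k * phi = 28 * 1.618034 = 45.304952
a_28 = floor(k * phi) = 45

45


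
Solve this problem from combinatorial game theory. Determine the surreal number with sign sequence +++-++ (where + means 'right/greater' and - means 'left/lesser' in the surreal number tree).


Sign expansion: +++-++
Rule: track bounds (lo, hi), initially (-inf, +inf). On '+', the current value becomes lo and we move to the simplest number in (value, hi): value + 1 if hi = +inf, otherwise the midpoint (value + hi)/2. On '-', the current value becomes hi and we move to value - 1 if lo = -inf, otherwise the midpoint (lo + value)/2.
Start at 0.
Step 1: sign = +, move right. Bounds: (0, +inf). Value = 1
Step 2: sign = +, move right. Bounds: (1, +inf). Value = 2
Step 3: sign = +, move right. Bounds: (2, +inf). Value = 3
Step 4: sign = -, move left. Bounds: (2, 3). Value = 5/2
Step 5: sign = +, move right. Bounds: (5/2, 3). Value = 11/4
Step 6: sign = +, move right. Bounds: (11/4, 3). Value = 23/8
The surreal number with sign expansion +++-++ is 23/8.

23/8


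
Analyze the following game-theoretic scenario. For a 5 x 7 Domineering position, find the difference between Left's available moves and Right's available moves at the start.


Board is 5 x 7 (rows x cols).
Left (vertical) placements: (rows-1) * cols = 4 * 7 = 28
Right (horizontal) placements: rows * (cols-1) = 5 * 6 = 30
Advantage = Left - Right = 28 - 30 = -2

-2


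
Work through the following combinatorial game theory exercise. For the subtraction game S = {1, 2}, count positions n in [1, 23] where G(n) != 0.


Subtraction set S = {1, 2}, so G(n) = n mod 3.
G(n) = 0 when n is a multiple of 3.
Multiples of 3 in [1, 23]: 7
N-positions (nonzero Grundy) = 23 - 7 = 16

16


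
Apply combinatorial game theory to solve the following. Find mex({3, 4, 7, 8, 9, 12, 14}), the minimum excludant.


Set = {3, 4, 7, 8, 9, 12, 14}
0 is NOT in the set. This is the mex.
mex = 0

0


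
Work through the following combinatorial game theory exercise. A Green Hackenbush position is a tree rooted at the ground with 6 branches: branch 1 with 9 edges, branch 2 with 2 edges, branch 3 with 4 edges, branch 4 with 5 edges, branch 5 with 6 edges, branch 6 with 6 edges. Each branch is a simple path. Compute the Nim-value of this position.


The tree has 6 branches from the ground vertex.
In Green Hackenbush, the Nim-value of a simple path of length k is k.
Branch 1: length 9, Nim-value = 9
Branch 2: length 2, Nim-value = 2
Branch 3: length 4, Nim-value = 4
Branch 4: length 5, Nim-value = 5
Branch 5: length 6, Nim-value = 6
Branch 6: length 6, Nim-value = 6
Total Nim-value = XOR of all branch values:
0 XOR 9 = 9
9 XOR 2 = 11
11 XOR 4 = 15
15 XOR 5 = 10
10 XOR 6 = 12
12 XOR 6 = 10
Nim-value of the tree = 10

10


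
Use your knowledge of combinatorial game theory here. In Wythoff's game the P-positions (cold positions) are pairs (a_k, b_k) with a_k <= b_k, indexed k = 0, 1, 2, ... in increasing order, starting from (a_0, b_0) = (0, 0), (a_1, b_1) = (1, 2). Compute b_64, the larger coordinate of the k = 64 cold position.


By Wythoff's theorem, a_k = floor(k * phi) and b_k = floor(k * phi^2) = a_k + k, where phi = (1 + sqrt(5))/2 is the golden ratio.
phi = (1 + sqrt(5))/2 = 1.618034
phi^2 = phi + 1 = 2.618034
k = 64
k * phi^2 = 64 * 2.618034 = 167.554175
b_64 = floor(k * phi^2) = 167 (check: a_64 + k = 103 + 64 = 167)

167


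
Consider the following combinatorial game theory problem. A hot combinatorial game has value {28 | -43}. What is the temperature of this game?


The game is {28 | -43}, a switch {a | b} with numbers a > b.
Cooling {a | b} by t gives {a - t | b + t}, which stops being hot when a - t = b + t, i.e. at t = (a - b)/2. So the temperature of a switch is (a - b)/2.
Temperature = (Left option - Right option) / 2
= (28 - (-43)) / 2
= 71 / 2
= 71/2

71/2


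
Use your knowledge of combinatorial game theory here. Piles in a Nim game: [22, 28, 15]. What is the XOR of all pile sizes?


We need the XOR (exclusive or) of all pile sizes.
After XOR-ing pile 1 (size 22): 0 XOR 22 = 22
After XOR-ing pile 2 (size 28): 22 XOR 28 = 10
After XOR-ing pile 3 (size 15): 10 XOR 15 = 5
The Nim-value of this position is 5.

5


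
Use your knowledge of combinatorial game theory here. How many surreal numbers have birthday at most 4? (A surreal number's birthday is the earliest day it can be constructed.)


Day 0: {|} = 0 is born. Count = 1.
Day n: the number of surreal numbers born by day n is 2^(n+1) - 1.
By day 0: 2^1 - 1 = 1
By day 1: 2^2 - 1 = 3
By day 2: 2^3 - 1 = 7
By day 3: 2^4 - 1 = 15
By day 4: 2^5 - 1 = 31
By day 4: 31 surreal numbers.

31


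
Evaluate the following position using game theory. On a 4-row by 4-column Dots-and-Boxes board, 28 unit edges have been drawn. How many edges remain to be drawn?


Grid: 4 x 4 boxes, i.e. 5 rows and 5 columns of dots.
Horizontal edges: (rows + 1) * cols = 5 * 4 = 20
Vertical edges: rows * (cols + 1) = 4 * 5 = 20
Total edges: 20 + 20 = 40
Edges drawn: 28
Remaining: 40 - 28 = 12

12


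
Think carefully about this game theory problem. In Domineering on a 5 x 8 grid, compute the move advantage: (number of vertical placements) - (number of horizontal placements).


Board is 5 x 8 (rows x cols).
Left (vertical) placements: (rows-1) * cols = 4 * 8 = 32
Right (horizontal) placements: rows * (cols-1) = 5 * 7 = 35
Advantage = Left - Right = 32 - 35 = -3

-3


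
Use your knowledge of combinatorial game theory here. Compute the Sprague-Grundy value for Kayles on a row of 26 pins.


Kayles: a move removes 1 or 2 adjacent pins from a contiguous row.
Removing pins from a row of k leaves two independent rows (a, b) with a + b = k - 1 (one pin) or a + b = k - 2 (two pins); an end removal gives a = 0.
By Sprague-Grundy, G(k) = mex{ G(a) XOR G(b) } over all these splits. G(0) = 0.
G(1): splits (0,0):0^0=0 -> mex({0}) = 1
G(2): splits (0,1):0^1=1 (0,0):0^0=0 -> mex({0, 1}) = 2
G(3): splits (0,2):0^2=2 (1,1):1^1=0 (0,1):0^1=1 -> mex({0, 1, 2}) = 3
G(4): splits (0,3):0^3=3 (1,2):1^2=3 (0,2):0^2=2 (1,1):1^1=0 -> mex({0, 2, 3}) = 1
G(5): splits (0,4):0^1=1 (1,3):1^3=2 (2,2):2^2=0 (0,3):0^3=3 (1,2):1^2=3 -> mex({0, 1, 2, 3}) = 4
G(6) = mex({0, 1, 2, 4}) = 3
G(7) = mex({0, 1, 3, 4, 5}) = 2
G(8) = mex({0, 2, 3, 5, 6}) = 1
G(9) = mex({0, 1, 2, 3, 6, 7}) = 4
G(10) = mex({0, 1, 3, 4, 5, 7}) = 2
G(11) = mex({0, 1, 2, 3, 4, 5}) = 6
G(12) = mex({0, 1, 2, 3, 5, 6, 7}) = 4
G(13) = mex({0, 2, 3, 4, 6, 7}) = 1
G(14) = mex({0, 1, 4, 5, 6, 7}) = 2
G(15) = mex({0, 1, 2, 3, 4, 5, 6}) = 7
G(16) = mex({0, 2, 3, 5, 6, 7}) = 1
G(17) = mex({0, 1, 2, 3, 5, 6, 7}) = 4
G(18) = mex({0, 1, 2, 4, 5, 6}) = 3
G(19) = mex({0, 1, 3, 4, 5, 7}) = 2
G(20) = mex({0, 2, 3, 4, 5, 6, 7}) = 1
G(21) = mex({0, 1, 2, 3, 5, 6, 7}) = 4
G(22) = mex({0, 1, 2, 3, 4, 5, 7}) = 6
G(23) = mex({0, 1, 2, 3, 4, 5, 6}) = 7
G(24) = mex({0, 1, 2, 3, 5, 6, 7}) = 4
G(25) = mex({0, 2, 3, 4, 6, 7}) = 1
G(26) = mex({0, 1, 3, 4, 5, 6, 7}) = 2
Therefore G(26) = 2.

2


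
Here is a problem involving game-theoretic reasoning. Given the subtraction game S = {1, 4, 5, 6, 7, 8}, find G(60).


The subtraction set is S = {1, 4, 5, 6, 7, 8}.
G(k) = mex{ G(k - s) : s in S, s <= k }. We compute iteratively: G(0) = 0.
G(1) = mex({0}) = 1
G(2) = mex({1}) = 0
G(3) = mex({0}) = 1
G(4) = mex({0, 1}) = 2
G(5) = mex({0, 1, 2}) = 3
G(6) = mex({0, 1, 3}) = 2
G(7) = mex({0, 1, 2}) = 3
G(8) = mex({0, 1, 2, 3}) = 4
G(9) = mex({0, 1, 2, 3, 4}) = 5
G(10) = mex({0, 1, 2, 3, 5}) = 4
G(11) = mex({1, 2, 3, 4}) = 0
G(12) = mex({0, 2, 3, 4}) = 1
G(13) = mex({1, 2, 3, 4, 5}) = 0
G(14) = mex({0, 2, 3, 4, 5}) = 1
G(15) = mex({0, 1, 3, 4, 5}) = 2
G(16) = mex({0, 1, 2, 4, 5}) = 3
G(17) = mex({0, 1, 3, 4, 5}) = 2
G(18) = mex({0, 1, 2, 4}) = 3
Observe that G(11)..G(18) = 0, 1, 0, 1, 2, 3, 2, 3 repeats G(0)..G(7) = 0, 1, 0, 1, 2, 3, 2, 3.
For k >= max(S) = 8, G(k) is determined by the previous 8 values G(k-8)..G(k-1); a window of 8 consecutive values has recurred shifted by 11, so by induction G(k + 11) = G(k) for all k >= 0: the sequence is periodic from the start with period 11.
One period: G(0..10) = 0, 1, 0, 1, 2, 3, 2, 3, 4, 5, 4.
60 mod 11 = 5, so G(60) = G(5) = 3.

3


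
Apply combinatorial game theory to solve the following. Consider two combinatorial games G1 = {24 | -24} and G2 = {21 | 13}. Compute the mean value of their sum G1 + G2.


G1 = {24 | -24}, G2 = {21 | 13}
Each is a switch {a | b} with numbers a > b; its mean value is (a + b)/2, and mean value is additive over game sums: m(G1 + G2) = m(G1) + m(G2).
Mean of G1 = (24 + (-24))/2 = 0/2 = 0
Mean of G2 = (21 + (13))/2 = 34/2 = 17
Mean of G1 + G2 = 0 + 17 = 17

17


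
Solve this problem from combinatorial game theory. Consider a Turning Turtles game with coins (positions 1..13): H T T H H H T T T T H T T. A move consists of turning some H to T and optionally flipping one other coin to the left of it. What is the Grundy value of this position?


Coins: H T T H H H T T T T H T T
Key fact: a single head at position k behaves exactly like a Nim heap of size k (turning it to T and optionally flipping a coin at j < k corresponds to moving the heap from k to j, or to 0), and heads combine as a disjunctive sum (two heads at the same place would cancel, matching j XOR j = 0). So the Nim-value is the XOR of the 1-indexed positions of the heads.
Face-up positions (1-indexed): [1, 4, 5, 6, 11]
XOR 0 with 1: 0 XOR 1 = 1
XOR 1 with 4: 1 XOR 4 = 5
XOR 5 with 5: 5 XOR 5 = 0
XOR 0 with 6: 0 XOR 6 = 6
XOR 6 with 11: 6 XOR 11 = 13
Nim-value = 13

13


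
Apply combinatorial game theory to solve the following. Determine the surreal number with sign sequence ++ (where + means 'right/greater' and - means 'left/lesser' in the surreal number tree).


Sign expansion: ++
Rule: track bounds (lo, hi), initially (-inf, +inf). On '+', the current value becomes lo and we move to the simplest number in (value, hi): value + 1 if hi = +inf, otherwise the midpoint (value + hi)/2. On '-', the current value becomes hi and we move to value - 1 if lo = -inf, otherwise the midpoint (lo + value)/2.
Start at 0.
Step 1: sign = +, move right. Bounds: (0, +inf). Value = 1
Step 2: sign = +, move right. Bounds: (1, +inf). Value = 2
The surreal number with sign expansion ++ is 2.

2


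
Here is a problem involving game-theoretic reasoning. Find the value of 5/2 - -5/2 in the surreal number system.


x = 5/2, y = -5/2
Converting to common denominator: 2
x = 5/2, y = -5/2
x - y = 5/2 - -5/2 = 5

5


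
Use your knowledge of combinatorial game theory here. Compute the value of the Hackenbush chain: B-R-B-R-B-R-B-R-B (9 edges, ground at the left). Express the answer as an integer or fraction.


Edges (from ground): B-R-B-R-B-R-B-R-B
By Berlekamp's sign-expansion rule, a Blue-Red Hackenbush stalk has the value of the surreal number whose sign sequence is the edge sequence with B -> + and R -> -.
Sign sequence: +-+-+-+-+
Trace the sign expansion in the surreal number tree, starting from 0:
Edge 1: B (sign +) -> bounds (0, +inf), value = 1
Edge 2: R (sign -) -> bounds (0, 1), value = 1/2
Edge 3: B (sign +) -> bounds (1/2, 1), value = 3/4
Edge 4: R (sign -) -> bounds (1/2, 3/4), value = 5/8
Edge 5: B (sign +) -> bounds (5/8, 3/4), value = 11/16
Edge 6: R (sign -) -> bounds (5/8, 11/16), value = 21/32
Edge 7: B (sign +) -> bounds (21/32, 11/16), value = 43/64
Edge 8: R (sign -) -> bounds (21/32, 43/64), value = 85/128
Edge 9: B (sign +) -> bounds (85/128, 43/64), value = 171/256
Game value = 171/256

171/256


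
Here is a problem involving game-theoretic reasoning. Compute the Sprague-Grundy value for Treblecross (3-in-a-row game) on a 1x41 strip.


Treblecross: place X on empty cells; 3-in-a-row wins.
Playing within two cells of an existing X lets the opponent win at once, so sensible play treats the cells i-2..i+2 around each X as dead. The player left with no safe cell loses, so this is a normal-play take-away game on strips of safe cells.
Placing X at cell i (0-indexed) of a strip of k safe cells leaves independent strips of sizes max(0, i-2) and max(0, k-i-3). Hence G(k) = mex{ G(max(0,i-2)) XOR G(max(0,k-i-3)) : 0 <= i < k }, with G(0) = 0.
G(1): splits (0,0):0^0=0 -> mex({0}) = 1
G(2): splits (0,0):0^0=0 -> mex({0}) = 1
G(3): splits (0,0):0^0=0 -> mex({0}) = 1
G(4): splits (0,1):0^1=1 (0,0):0^0=0 -> mex({0, 1}) = 2
G(5): splits (0,2):0^1=1 (0,1):0^1=1 (0,0):0^0=0 -> mex({0, 1}) = 2
G(6) = mex({1}) = 0
G(7) = mex({0, 1, 2}) = 3
G(8) = mex({0, 1, 2}) = 3
G(9) = mex({0, 2}) = 1
G(10) = mex({0, 2, 3}) = 1
G(11) = mex({0, 3}) = 1
G(12) = mex({1, 3}) = 0
G(13) = mex({0, 1, 2, 3}) = 4
G(14) = mex({0, 1, 2}) = 3
G(15) = mex({0, 1, 2}) = 3
G(16) = mex({0, 1, 2, 4}) = 3
G(17) = mex({0, 1, 3, 4}) = 2
G(18) = mex({0, 1, 3, 4}) = 2
G(19) = mex({0, 1, 3, 5}) = 2
G(20) = mex({0, 1, 2, 3, 5}) = 4
G(21) = mex({0, 1, 2, 3, 5}) = 4
G(22) = mex({1, 2, 6}) = 0
G(23) = mex({0, 1, 2, 3, 4, 6}) = 5
G(24) = mex({0, 1, 2, 3, 4}) = 5
G(25) = mex({0, 1, 3, 4, 7}) = 2
G(26) = mex({0, 1, 3, 4, 5, 7}) = 2
G(27) = mex({0, 1, 3, 5}) = 2
G(28) = mex({0, 1, 2, 5}) = 3
G(29) = mex({0, 1, 2, 4, 5, 6}) = 3
G(30) = mex({1, 2, 4, 6}) = 0
G(31) = mex({0, 1, 2, 3, 4, 6}) = 5
G(32) = mex({1, 2, 3, 4, 7}) = 0
G(33) = mex({0, 3, 7}) = 1
G(34) = mex({0, 2, 3, 5, 7}) = 1
G(35) = mex({0, 2, 3, 5, 6}) = 1
G(36) = mex({0, 1, 2, 5, 6}) = 3
G(37) = mex({0, 1, 2, 4, 5, 6}) = 3
G(38) = mex({0, 1, 2, 4}) = 3
G(39) = mex({0, 1, 2, 3, 4, 7}) = 5
G(40) = mex({0, 1, 2, 3, 4, 5, 7}) = 6
G(41) = mex({0, 1, 2, 3, 5, 7}) = 4
Therefore G(41) = 4.

4


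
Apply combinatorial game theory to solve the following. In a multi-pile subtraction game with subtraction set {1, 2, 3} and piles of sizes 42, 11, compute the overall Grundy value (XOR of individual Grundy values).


Subtraction set: {1, 2, 3}
For this subtraction set, G(n) = n mod 4 (period = max + 1 = 4).
Pile 1 (size 42): G(42) = 42 mod 4 = 2
Pile 2 (size 11): G(11) = 11 mod 4 = 3
Total Grundy value = XOR of all: 2 XOR 3 = 1

1


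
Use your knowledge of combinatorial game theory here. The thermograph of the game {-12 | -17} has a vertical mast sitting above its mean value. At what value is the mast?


Game = {-12 | -17}, a switch {a | b} with numbers a > b.
Its thermograph has left wall a - t and right wall b + t, which meet at t = (a - b)/2, where both equal (a + b)/2. So the mast (mean value) is at (a + b)/2.
Mean = (-12 + (-17))/2 = -29/2 = -29/2

-29/2


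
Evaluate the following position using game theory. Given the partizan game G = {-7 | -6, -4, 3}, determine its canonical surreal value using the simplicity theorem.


Left options: {-7}, max = -7
Right options: {-6, -4, 3}, min = -6
All options are numbers and max(Left) < min(Right), so by the simplicity theorem the value is the simplest (earliest-born) number strictly between -7 and -6.
No integer lies strictly between -7 and -6, so the value is the dyadic rational m/2^k in the interval with the smallest k (then m odd); search k = 1, 2, ...:
Denominator 2: -13/2 lies strictly between -7 and -6 -- found.
The simplest number in the interval is -13/2.
Game value = -13/2

-13/2


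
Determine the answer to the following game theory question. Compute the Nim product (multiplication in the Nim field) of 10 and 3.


Nim multiplication is bilinear over XOR: (u XOR v) * w = (u*w) XOR (v*w).
So we split each operand into its bit components and XOR the pairwise Nim products.
10 = 2 + 8 (as XOR of powers of 2).
3 = 1 + 2 (as XOR of powers of 2).
Using the standard Nim-product table on single bits:
  2*2 = 3,   2*4 = 8,   2*8 = 12,
  4*4 = 6,   4*8 = 11,  8*8 = 13,
and  1*x = x (identity), k*l = l*k (commutative).
Pairwise Nim products:
  2 * 1 = 2
  2 * 2 = 3
  8 * 1 = 8
  8 * 2 = 12
XOR them: 2 XOR 3 XOR 8 XOR 12 = 5.
Result: 10 * 3 = 5 (in Nim).

5


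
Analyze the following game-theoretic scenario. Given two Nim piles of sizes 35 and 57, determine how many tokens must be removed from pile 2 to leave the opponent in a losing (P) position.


Piles: 35 and 57
Current XOR: 35 XOR 57 = 26 (non-zero, so this is an N-position).
To make the XOR zero, we need to find a move that balances the piles.
For pile 2 (size 57): target = 57 XOR 26 = 35
We reduce pile 2 from 57 to 35.
Tokens removed: 57 - 35 = 22
Verification: 35 XOR 35 = 0

22


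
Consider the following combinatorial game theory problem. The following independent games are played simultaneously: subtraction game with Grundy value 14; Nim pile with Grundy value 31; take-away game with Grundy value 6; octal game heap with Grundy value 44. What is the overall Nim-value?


By the Sprague-Grundy theorem, the Grundy value of a sum of games is the XOR of individual Grundy values.
subtraction game: Grundy value = 14. Running XOR: 0 XOR 14 = 14
Nim pile: Grundy value = 31. Running XOR: 14 XOR 31 = 17
take-away game: Grundy value = 6. Running XOR: 17 XOR 6 = 23
octal game heap: Grundy value = 44. Running XOR: 23 XOR 44 = 59
The combined Grundy value is 59.

59


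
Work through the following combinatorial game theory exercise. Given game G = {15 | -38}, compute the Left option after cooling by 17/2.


Original game: {15 | -38} (a switch {a | b} with a > b).
Cooling by t (for t below the temperature (a - b)/2 = 53/2) taxes each move by t: {a | b} cooled by t is {a - t | b + t}.
Cooling amount: t = 17/2
Cooled Left option: 15 - 17/2 = 13/2
Cooled Right option: -38 + 17/2 = -59/2
Cooled game: {13/2 | -59/2}
Left option = 13/2

13/2


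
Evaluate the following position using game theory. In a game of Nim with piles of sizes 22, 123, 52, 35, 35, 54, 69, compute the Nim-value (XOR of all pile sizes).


We need the XOR (exclusive or) of all pile sizes.
After XOR-ing pile 1 (size 22): 0 XOR 22 = 22
After XOR-ing pile 2 (size 123): 22 XOR 123 = 109
After XOR-ing pile 3 (size 52): 109 XOR 52 = 89
After XOR-ing pile 4 (size 35): 89 XOR 35 = 122
After XOR-ing pile 5 (size 35): 122 XOR 35 = 89
After XOR-ing pile 6 (size 54): 89 XOR 54 = 111
After XOR-ing pile 7 (size 69): 111 XOR 69 = 42
The Nim-value of this position is 42.

42


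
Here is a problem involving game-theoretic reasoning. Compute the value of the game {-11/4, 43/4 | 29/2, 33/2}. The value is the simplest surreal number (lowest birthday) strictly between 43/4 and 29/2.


Left options: {-11/4, 43/4}, max = 43/4
Right options: {29/2, 33/2}, min = 29/2
All options are numbers and max(Left) < min(Right), so by the simplicity theorem the value is the simplest (earliest-born) number strictly between 43/4 and 29/2.
Integers 11 through 14 all lie strictly between 43/4 and 29/2.
Among integers, the simplest (lowest birthday = smallest |n|; 0 is born on day 0, +-n on day n) is 11.
No non-integer in the interval can be simpler: if x is a non-integer in the interval, then floor(x) or ceil(x) also lies in the interval (the interval contains an integer), and both are proper prefixes of x's sign expansion, i.e. born earlier. So the game value is 11.
Game value = 11

11


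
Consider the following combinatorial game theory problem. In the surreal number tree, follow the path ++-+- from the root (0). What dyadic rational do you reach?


Sign expansion: ++-+-
Rule: track bounds (lo, hi), initially (-inf, +inf). On '+', the current value becomes lo and we move to the simplest number in (value, hi): value + 1 if hi = +inf, otherwise the midpoint (value + hi)/2. On '-', the current value becomes hi and we move to value - 1 if lo = -inf, otherwise the midpoint (lo + value)/2.
Start at 0.
Step 1: sign = +, move right. Bounds: (0, +inf). Value = 1
Step 2: sign = +, move right. Bounds: (1, +inf). Value = 2
Step 3: sign = -, move left. Bounds: (1, 2). Value = 3/2
Step 4: sign = +, move right. Bounds: (3/2, 2). Value = 7/4
Step 5: sign = -, move left. Bounds: (3/2, 7/4). Value = 13/8
The surreal number with sign expansion ++-+- is 13/8.

13/8


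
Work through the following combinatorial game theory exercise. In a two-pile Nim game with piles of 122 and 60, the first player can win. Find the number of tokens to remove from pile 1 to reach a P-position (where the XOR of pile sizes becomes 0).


Piles: 122 and 60
Current XOR: 122 XOR 60 = 70 (non-zero, so this is an N-position).
To make the XOR zero, we need to find a move that balances the piles.
For pile 1 (size 122): target = 122 XOR 70 = 60
We reduce pile 1 from 122 to 60.
Tokens removed: 122 - 60 = 62
Verification: 60 XOR 60 = 0

62


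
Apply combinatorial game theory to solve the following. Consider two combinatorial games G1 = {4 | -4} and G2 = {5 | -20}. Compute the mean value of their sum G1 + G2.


G1 = {4 | -4}, G2 = {5 | -20}
Each is a switch {a | b} with numbers a > b; its mean value is (a + b)/2, and mean value is additive over game sums: m(G1 + G2) = m(G1) + m(G2).
Mean of G1 = (4 + (-4))/2 = 0/2 = 0
Mean of G2 = (5 + (-20))/2 = -15/2 = -15/2
Mean of G1 + G2 = 0 + -15/2 = -15/2

-15/2


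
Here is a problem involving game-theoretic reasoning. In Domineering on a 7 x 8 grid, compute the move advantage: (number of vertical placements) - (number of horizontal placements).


Board is 7 x 8 (rows x cols).
Left (vertical) placements: (rows-1) * cols = 6 * 8 = 48
Right (horizontal) placements: rows * (cols-1) = 7 * 7 = 49
Advantage = Left - Right = 48 - 49 = -1

-1


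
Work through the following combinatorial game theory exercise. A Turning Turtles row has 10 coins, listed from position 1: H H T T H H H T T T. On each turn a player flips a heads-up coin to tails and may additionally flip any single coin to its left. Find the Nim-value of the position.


Coins: H H T T H H H T T T
Key fact: a single head at position k behaves exactly like a Nim heap of size k (turning it to T and optionally flipping a coin at j < k corresponds to moving the heap from k to j, or to 0), and heads combine as a disjunctive sum (two heads at the same place would cancel, matching j XOR j = 0). So the Nim-value is the XOR of the 1-indexed positions of the heads.
Face-up positions (1-indexed): [1, 2, 5, 6, 7]
XOR 0 with 1: 0 XOR 1 = 1
XOR 1 with 2: 1 XOR 2 = 3
XOR 3 with 5: 3 XOR 5 = 6
XOR 6 with 6: 6 XOR 6 = 0
XOR 0 with 7: 0 XOR 7 = 7
Nim-value = 7

7


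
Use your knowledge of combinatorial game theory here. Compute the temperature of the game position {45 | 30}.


The game is {45 | 30}, a switch {a | b} with numbers a > b.
Cooling {a | b} by t gives {a - t | b + t}, which stops being hot when a - t = b + t, i.e. at t = (a - b)/2. So the temperature of a switch is (a - b)/2.
Temperature = (Left option - Right option) / 2
= (45 - (30)) / 2
= 15 / 2
= 15/2

15/2


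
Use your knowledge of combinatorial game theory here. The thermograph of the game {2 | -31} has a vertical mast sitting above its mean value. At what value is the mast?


Game = {2 | -31}, a switch {a | b} with numbers a > b.
Its thermograph has left wall a - t and right wall b + t, which meet at t = (a - b)/2, where both equal (a + b)/2. So the mast (mean value) is at (a + b)/2.
Mean = (2 + (-31))/2 = -29/2 = -29/2

-29/2


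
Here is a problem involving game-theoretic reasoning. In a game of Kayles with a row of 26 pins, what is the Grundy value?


Kayles: a move removes 1 or 2 adjacent pins from a contiguous row.
Removing pins from a row of k leaves two independent rows (a, b) with a + b = k - 1 (one pin) or a + b = k - 2 (two pins); an end removal gives a = 0.
By Sprague-Grundy, G(k) = mex{ G(a) XOR G(b) } over all these splits. G(0) = 0.
G(1): splits (0,0):0^0=0 -> mex({0}) = 1
G(2): splits (0,1):0^1=1 (0,0):0^0=0 -> mex({0, 1}) = 2
G(3): splits (0,2):0^2=2 (1,1):1^1=0 (0,1):0^1=1 -> mex({0, 1, 2}) = 3
G(4): splits (0,3):0^3=3 (1,2):1^2=3 (0,2):0^2=2 (1,1):1^1=0 -> mex({0, 2, 3}) = 1
G(5): splits (0,4):0^1=1 (1,3):1^3=2 (2,2):2^2=0 (0,3):0^3=3 (1,2):1^2=3 -> mex({0, 1, 2, 3}) = 4
G(6) = mex({0, 1, 2, 4}) = 3
G(7) = mex({0, 1, 3, 4, 5}) = 2
G(8) = mex({0, 2, 3, 5, 6}) = 1
G(9) = mex({0, 1, 2, 3, 6, 7}) = 4
G(10) = mex({0, 1, 3, 4, 5, 7}) = 2
G(11) = mex({0, 1, 2, 3, 4, 5}) = 6
G(12) = mex({0, 1, 2, 3, 5, 6, 7}) = 4
G(13) = mex({0, 2, 3, 4, 6, 7}) = 1
G(14) = mex({0, 1, 4, 5, 6, 7}) = 2
G(15) = mex({0, 1, 2, 3, 4, 5, 6}) = 7
G(16) = mex({0, 2, 3, 5, 6, 7}) = 1
G(17) = mex({0, 1, 2, 3, 5, 6, 7}) = 4
G(18) = mex({0, 1, 2, 4, 5, 6}) = 3
G(19) = mex({0, 1, 3, 4, 5, 7}) = 2
G(20) = mex({0, 2, 3, 4, 5, 6, 7}) = 1
G(21) = mex({0, 1, 2, 3, 5, 6, 7}) = 4
G(22) = mex({0, 1, 2, 3, 4, 5, 7}) = 6
G(23) = mex({0, 1, 2, 3, 4, 5, 6}) = 7
G(24) = mex({0, 1, 2, 3, 5, 6, 7}) = 4
G(25) = mex({0, 2, 3, 4, 6, 7}) = 1
G(26) = mex({0, 1, 3, 4, 5, 6, 7}) = 2
Therefore G(26) = 2.

2


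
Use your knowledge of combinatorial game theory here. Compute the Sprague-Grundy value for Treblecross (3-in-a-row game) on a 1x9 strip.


Treblecross: place X on empty cells; 3-in-a-row wins.
Playing within two cells of an existing X lets the opponent win at once, so sensible play treats the cells i-2..i+2 around each X as dead. The player left with no safe cell loses, so this is a normal-play take-away game on strips of safe cells.
Placing X at cell i (0-indexed) of a strip of k safe cells leaves independent strips of sizes max(0, i-2) and max(0, k-i-3). Hence G(k) = mex{ G(max(0,i-2)) XOR G(max(0,k-i-3)) : 0 <= i < k }, with G(0) = 0.
G(1): splits (0,0):0^0=0 -> mex({0}) = 1
G(2): splits (0,0):0^0=0 -> mex({0}) = 1
G(3): splits (0,0):0^0=0 -> mex({0}) = 1
G(4): splits (0,1):0^1=1 (0,0):0^0=0 -> mex({0, 1}) = 2
G(5): splits (0,2):0^1=1 (0,1):0^1=1 (0,0):0^0=0 -> mex({0, 1}) = 2
G(6) = mex({1}) = 0
G(7) = mex({0, 1, 2}) = 3
G(8) = mex({0, 1, 2}) = 3
G(9) = mex({0, 2}) = 1
Therefore G(9) = 1.

1


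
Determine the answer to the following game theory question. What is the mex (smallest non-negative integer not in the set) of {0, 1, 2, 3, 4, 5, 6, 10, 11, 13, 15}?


Set = {0, 1, 2, 3, 4, 5, 6, 10, 11, 13, 15}
0 is in the set.
1 is in the set.
2 is in the set.
3 is in the set.
4 is in the set.
5 is in the set.
6 is in the set.
7 is NOT in the set. This is the mex.
mex = 7

7


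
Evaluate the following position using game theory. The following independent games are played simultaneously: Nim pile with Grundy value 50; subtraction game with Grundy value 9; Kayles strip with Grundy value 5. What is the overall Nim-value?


By the Sprague-Grundy theorem, the Grundy value of a sum of games is the XOR of individual Grundy values.
Nim pile: Grundy value = 50. Running XOR: 0 XOR 50 = 50
subtraction game: Grundy value = 9. Running XOR: 50 XOR 9 = 59
Kayles strip: Grundy value = 5. Running XOR: 59 XOR 5 = 62
The combined Grundy value is 62.

62


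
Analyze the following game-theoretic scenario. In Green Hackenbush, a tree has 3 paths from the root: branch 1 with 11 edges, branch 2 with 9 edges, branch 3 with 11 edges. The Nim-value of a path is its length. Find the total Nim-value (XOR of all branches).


The tree has 3 branches from the ground vertex.
In Green Hackenbush, the Nim-value of a simple path of length k is k.
Branch 1: length 11, Nim-value = 11
Branch 2: length 9, Nim-value = 9
Branch 3: length 11, Nim-value = 11
Total Nim-value = XOR of all branch values:
0 XOR 11 = 11
11 XOR 9 = 2
2 XOR 11 = 9
Nim-value of the tree = 9

9


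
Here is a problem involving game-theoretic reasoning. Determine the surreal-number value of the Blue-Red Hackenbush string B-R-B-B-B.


Edges (from ground): B-R-B-B-B
By Berlekamp's sign-expansion rule, a Blue-Red Hackenbush stalk has the value of the surreal number whose sign sequence is the edge sequence with B -> + and R -> -.
Sign sequence: +-+++
Trace the sign expansion in the surreal number tree, starting from 0:
Edge 1: B (sign +) -> bounds (0, +inf), value = 1
Edge 2: R (sign -) -> bounds (0, 1), value = 1/2
Edge 3: B (sign +) -> bounds (1/2, 1), value = 3/4
Edge 4: B (sign +) -> bounds (3/4, 1), value = 7/8
Edge 5: B (sign +) -> bounds (7/8, 1), value = 15/16
Game value = 15/16

15/16


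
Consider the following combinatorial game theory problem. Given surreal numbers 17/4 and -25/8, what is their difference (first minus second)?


x = 17/4, y = -25/8
Converting to common denominator: 8
x = 34/8, y = -25/8
x - y = 17/4 - -25/8 = 59/8

59/8


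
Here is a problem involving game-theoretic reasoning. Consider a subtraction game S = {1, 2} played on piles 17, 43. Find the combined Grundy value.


Subtraction set: {1, 2}
For this subtraction set, G(n) = n mod 3 (period = max + 1 = 3).
Pile 1 (size 17): G(17) = 17 mod 3 = 2
Pile 2 (size 43): G(43) = 43 mod 3 = 1
Total Grundy value = XOR of all: 2 XOR 1 = 3

3


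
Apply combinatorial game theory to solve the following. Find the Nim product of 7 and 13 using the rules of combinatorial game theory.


Nim multiplication is bilinear over XOR: (u XOR v) * w = (u*w) XOR (v*w).
So we split each operand into its bit components and XOR the pairwise Nim products.
7 = 1 + 2 + 4 (as XOR of powers of 2).
13 = 1 + 4 + 8 (as XOR of powers of 2).
Using the standard Nim-product table on single bits:
  2*2 = 3,   2*4 = 8,   2*8 = 12,
  4*4 = 6,   4*8 = 11,  8*8 = 13,
and  1*x = x (identity), k*l = l*k (commutative).
Pairwise Nim products:
  1 * 1 = 1
  1 * 4 = 4
  1 * 8 = 8
  2 * 1 = 2
  2 * 4 = 8
  2 * 8 = 12
  4 * 1 = 4
  4 * 4 = 6
  4 * 8 = 11
XOR them: 1 XOR 4 XOR 8 XOR 2 XOR 8 XOR 12 XOR 4 XOR 6 XOR 11 = 2.
Result: 7 * 13 = 2 (in Nim).

2


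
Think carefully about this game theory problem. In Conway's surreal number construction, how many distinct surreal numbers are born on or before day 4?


Day 0: {|} = 0 is born. Count = 1.
Day n: the number of surreal numbers born by day n is 2^(n+1) - 1.
By day 0: 2^1 - 1 = 1
By day 1: 2^2 - 1 = 3
By day 2: 2^3 - 1 = 7
By day 3: 2^4 - 1 = 15
By day 4: 2^5 - 1 = 31
By day 4: 31 surreal numbers.

31


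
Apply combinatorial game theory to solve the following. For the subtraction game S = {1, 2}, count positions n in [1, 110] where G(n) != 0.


Subtraction set S = {1, 2}, so G(n) = n mod 3.
G(n) = 0 when n is a multiple of 3.
Multiples of 3 in [1, 110]: 36
N-positions (nonzero Grundy) = 110 - 36 = 74

74


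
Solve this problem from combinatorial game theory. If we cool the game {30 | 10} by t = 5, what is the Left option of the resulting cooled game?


Original game: {30 | 10} (a switch {a | b} with a > b).
Cooling by t (for t below the temperature (a - b)/2 = 10) taxes each move by t: {a | b} cooled by t is {a - t | b + t}.
Cooling amount: t = 5
Cooled Left option: 30 - 5 = 25
Cooled Right option: 10 + 5 = 15
Cooled game: {25 | 15}
Left option = 25

25


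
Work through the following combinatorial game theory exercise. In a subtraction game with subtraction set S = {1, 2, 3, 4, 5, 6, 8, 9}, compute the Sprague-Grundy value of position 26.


The subtraction set is S = {1, 2, 3, 4, 5, 6, 8, 9}.
G(k) = mex{ G(k - s) : s in S, s <= k }. We compute iteratively: G(0) = 0.
G(1) = mex({0}) = 1
G(2) = mex({0, 1}) = 2
G(3) = mex({0, 1, 2}) = 3
G(4) = mex({0, 1, 2, 3}) = 4
G(5) = mex({0, 1, 2, 3, 4}) = 5
G(6) = mex({0, 1, 2, 3, 4, 5}) = 6
G(7) = mex({1, 2, 3, 4, 5, 6}) = 0
G(8) = mex({0, 2, 3, 4, 5, 6}) = 1
G(9) = mex({0, 1, 3, 4, 5, 6}) = 2
G(10) = mex({0, 1, 2, 4, 5, 6}) = 3
G(11) = mex({0, 1, 2, 3, 5, 6}) = 4
G(12) = mex({0, 1, 2, 3, 4, 6}) = 5
G(13) = mex({0, 1, 2, 3, 4, 5}) = 6
G(14) = mex({1, 2, 3, 4, 5, 6}) = 0
G(15) = mex({0, 2, 3, 4, 5, 6}) = 1
Observe that G(7)..G(15) = 0, 1, 2, 3, 4, 5, 6, 0, 1 repeats G(0)..G(8) = 0, 1, 2, 3, 4, 5, 6, 0, 1.
For k >= max(S) = 9, G(k) is determined by the previous 9 values G(k-9)..G(k-1); a window of 9 consecutive values has recurred shifted by 7, so by induction G(k + 7) = G(k) for all k >= 0: the sequence is periodic from the start with period 7.
One period: G(0..6) = 0, 1, 2, 3, 4, 5, 6.
26 mod 7 = 5, so G(26) = G(5) = 5.

5


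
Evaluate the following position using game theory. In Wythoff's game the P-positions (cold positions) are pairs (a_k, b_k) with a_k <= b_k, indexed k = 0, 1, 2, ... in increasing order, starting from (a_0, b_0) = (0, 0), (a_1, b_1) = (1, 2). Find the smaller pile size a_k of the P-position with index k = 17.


By Wythoff's theorem, a_k = floor(k * phi) and b_k = floor(k * phi^2) = a_k + k, where phi = (1 + sqrt(5))/2 is the golden ratio.
phi = (1 + sqrt(5))/2 = 1.618034
k = 17
k * phi = 17 * 1.618034 = 27.506578
a_17 = floor(k * phi) = 27

27


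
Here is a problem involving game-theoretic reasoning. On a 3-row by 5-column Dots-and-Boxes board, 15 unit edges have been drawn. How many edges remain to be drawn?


Grid: 3 x 5 boxes, i.e. 4 rows and 6 columns of dots.
Horizontal edges: (rows + 1) * cols = 4 * 5 = 20
Vertical edges: rows * (cols + 1) = 3 * 6 = 18
Total edges: 20 + 18 = 38
Edges drawn: 15
Remaining: 38 - 15 = 23

23


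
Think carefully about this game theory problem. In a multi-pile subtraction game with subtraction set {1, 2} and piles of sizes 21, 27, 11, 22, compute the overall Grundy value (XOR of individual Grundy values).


Subtraction set: {1, 2}
For this subtraction set, G(n) = n mod 3 (period = max + 1 = 3).
Pile 1 (size 21): G(21) = 21 mod 3 = 0
Pile 2 (size 27): G(27) = 27 mod 3 = 0
Pile 3 (size 11): G(11) = 11 mod 3 = 2
Pile 4 (size 22): G(22) = 22 mod 3 = 1
Total Grundy value = XOR of all: 0 XOR 0 XOR 2 XOR 1 = 3

3


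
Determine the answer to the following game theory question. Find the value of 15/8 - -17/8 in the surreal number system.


x = 15/8, y = -17/8
Converting to common denominator: 8
x = 15/8, y = -17/8
x - y = 15/8 - -17/8 = 4

4


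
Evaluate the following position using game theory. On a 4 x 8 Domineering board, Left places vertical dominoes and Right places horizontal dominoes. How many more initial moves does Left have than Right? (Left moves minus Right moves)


Board is 4 x 8 (rows x cols).
Left (vertical) placements: (rows-1) * cols = 3 * 8 = 24
Right (horizontal) placements: rows * (cols-1) = 4 * 7 = 28
Advantage = Left - Right = 24 - 28 = -4

-4


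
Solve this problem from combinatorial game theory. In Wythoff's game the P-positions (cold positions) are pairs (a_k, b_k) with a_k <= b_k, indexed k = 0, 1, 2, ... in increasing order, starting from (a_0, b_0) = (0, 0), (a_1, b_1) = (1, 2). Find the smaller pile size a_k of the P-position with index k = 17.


By Wythoff's theorem, a_k = floor(k * phi) and b_k = floor(k * phi^2) = a_k + k, where phi = (1 + sqrt(5))/2 is the golden ratio.
phi = (1 + sqrt(5))/2 = 1.618034
k = 17
k * phi = 17 * 1.618034 = 27.506578
a_17 = floor(k * phi) = 27

27


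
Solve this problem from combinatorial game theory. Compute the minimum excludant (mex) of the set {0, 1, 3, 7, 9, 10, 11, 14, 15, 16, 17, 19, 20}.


Set = {0, 1, 3, 7, 9, 10, 11, 14, 15, 16, 17, 19, 20}
0 is in the set.
1 is in the set.
2 is NOT in the set. This is the mex.
mex = 2

2


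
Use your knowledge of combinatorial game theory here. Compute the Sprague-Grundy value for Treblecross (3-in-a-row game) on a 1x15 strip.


Treblecross: place X on empty cells; 3-in-a-row wins.
Playing within two cells of an existing X lets the opponent win at once, so sensible play treats the cells i-2..i+2 around each X as dead. The player left with no safe cell loses, so this is a normal-play take-away game on strips of safe cells.
Placing X at cell i (0-indexed) of a strip of k safe cells leaves independent strips of sizes max(0, i-2) and max(0, k-i-3). Hence G(k) = mex{ G(max(0,i-2)) XOR G(max(0,k-i-3)) : 0 <= i < k }, with G(0) = 0.
G(1): splits (0,0):0^0=0 -> mex({0}) = 1
G(2): splits (0,0):0^0=0 -> mex({0}) = 1
G(3): splits (0,0):0^0=0 -> mex({0}) = 1
G(4): splits (0,1):0^1=1 (0,0):0^0=0 -> mex({0, 1}) = 2
G(5): splits (0,2):0^1=1 (0,1):0^1=1 (0,0):0^0=0 -> mex({0, 1}) = 2
G(6) = mex({1}) = 0
G(7) = mex({0, 1, 2}) = 3
G(8) = mex({0, 1, 2}) = 3
G(9) = mex({0, 2}) = 1
G(10) = mex({0, 2, 3}) = 1
G(11) = mex({0, 3}) = 1
G(12) = mex({1, 3}) = 0
G(13) = mex({0, 1, 2, 3}) = 4
G(14) = mex({0, 1, 2}) = 3
G(15) = mex({0, 1, 2}) = 3
Therefore G(15) = 3.

3


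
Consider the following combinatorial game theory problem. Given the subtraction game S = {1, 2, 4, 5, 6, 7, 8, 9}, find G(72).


The subtraction set is S = {1, 2, 4, 5, 6, 7, 8, 9}.
G(k) = mex{ G(k - s) : s in S, s <= k }. We compute iteratively: G(0) = 0.
G(1) = mex({0}) = 1
G(2) = mex({0, 1}) = 2
G(3) = mex({1, 2}) = 0
G(4) = mex({0, 2}) = 1
G(5) = mex({0, 1}) = 2
G(6) = mex({0, 1, 2}) = 3
G(7) = mex({0, 1, 2, 3}) = 4
G(8) = mex({0, 1, 2, 3, 4}) = 5
G(9) = mex({0, 1, 2, 4, 5}) = 3
G(10) = mex({0, 1, 2, 3, 5}) = 4
G(11) = mex({0, 1, 2, 3, 4}) = 5
G(12) = mex({0, 1, 2, 3, 4, 5}) = 6
G(13) = mex({1, 2, 3, 4, 5, 6}) = 0
G(14) = mex({0, 2, 3, 4, 5, 6}) = 1
G(15) = mex({0, 1, 3, 4, 5}) = 2
G(16) = mex({1, 2, 3, 4, 5, 6}) = 0
G(17) = mex({0, 2, 3, 4, 5, 6}) = 1
G(18) = mex({0, 1, 3, 4, 5, 6}) = 2
G(19) = mex({0, 1, 2, 4, 5, 6}) = 3
G(20) = mex({0, 1, 2, 3, 5, 6}) = 4
G(21) = mex({0, 1, 2, 3, 4, 6}) = 5
Observe that G(13)..G(21) = 0, 1, 2, 0, 1, 2, 3, 4, 5 repeats G(0)..G(8) = 0, 1, 2, 0, 1, 2, 3, 4, 5.
For k >= max(S) = 9, G(k) is determined by the previous 9 values G(k-9)..G(k-1); a window of 9 consecutive values has recurred shifted by 13, so by induction G(k + 13) = G(k) for all k >= 0: the sequence is periodic from the start with period 13.
One period: G(0..12) = 0, 1, 2, 0, 1, 2, 3, 4, 5, 3, 4, 5, 6.
72 mod 13 = 7, so G(72) = G(7) = 4.

4


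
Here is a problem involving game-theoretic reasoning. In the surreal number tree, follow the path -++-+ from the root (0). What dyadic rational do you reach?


Sign expansion: -++-+
Rule: track bounds (lo, hi), initially (-inf, +inf). On '+', the current value becomes lo and we move to the simplest number in (value, hi): value + 1 if hi = +inf, otherwise the midpoint (value + hi)/2. On '-', the current value becomes hi and we move to value - 1 if lo = -inf, otherwise the midpoint (lo + value)/2.
Start at 0.
Step 1: sign = -, move left. Bounds: (-inf, 0). Value = -1
Step 2: sign = +, move right. Bounds: (-1, 0). Value = -1/2
Step 3: sign = +, move right. Bounds: (-1/2, 0). Value = -1/4
Step 4: sign = -, move left. Bounds: (-1/2, -1/4). Value = -3/8
Step 5: sign = +, move right. Bounds: (-3/8, -1/4). Value = -5/16
The surreal number with sign expansion -++-+ is -5/16.

-5/16


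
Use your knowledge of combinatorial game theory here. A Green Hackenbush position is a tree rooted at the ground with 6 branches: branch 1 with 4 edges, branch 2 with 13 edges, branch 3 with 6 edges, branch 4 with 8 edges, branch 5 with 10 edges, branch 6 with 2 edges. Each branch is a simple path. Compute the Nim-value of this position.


The tree has 6 branches from the ground vertex.
In Green Hackenbush, the Nim-value of a simple path of length k is k.
Branch 1: length 4, Nim-value = 4
Branch 2: length 13, Nim-value = 13
Branch 3: length 6, Nim-value = 6
Branch 4: length 8, Nim-value = 8
Branch 5: length 10, Nim-value = 10
Branch 6: length 2, Nim-value = 2
Total Nim-value = XOR of all branch values:
0 XOR 4 = 4
4 XOR 13 = 9
9 XOR 6 = 15
15 XOR 8 = 7
7 XOR 10 = 13
13 XOR 2 = 15
Nim-value of the tree = 15

15


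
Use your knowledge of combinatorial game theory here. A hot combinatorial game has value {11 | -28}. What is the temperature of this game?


The game is {11 | -28}, a switch {a | b} with numbers a > b.
Cooling {a | b} by t gives {a - t | b + t}, which stops being hot when a - t = b + t, i.e. at t = (a - b)/2. So the temperature of a switch is (a - b)/2.
Temperature = (Left option - Right option) / 2
= (11 - (-28)) / 2
= 39 / 2
= 39/2

39/2
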